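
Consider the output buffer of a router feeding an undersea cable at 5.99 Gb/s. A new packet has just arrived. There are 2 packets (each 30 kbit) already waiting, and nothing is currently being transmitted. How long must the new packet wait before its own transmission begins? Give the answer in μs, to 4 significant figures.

10.02 μs

Each queued packet: L/R = 30000/5990000000 = 5.00835 μs.
2 queued → 10.0167 μs.
Queuing delay = 10.02 μs.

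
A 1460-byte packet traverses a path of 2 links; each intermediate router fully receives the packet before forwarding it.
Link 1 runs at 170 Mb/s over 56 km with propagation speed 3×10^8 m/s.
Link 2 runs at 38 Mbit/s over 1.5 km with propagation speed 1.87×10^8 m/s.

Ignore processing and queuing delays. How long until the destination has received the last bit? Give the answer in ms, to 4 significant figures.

L = 1460 × 8 = 11680 bits.
Transmission delays (L/R per hop): 0.0687059, 0.307368 ms; sum = 0.376074 ms.
Propagation delays (d/s per hop): 0.186667, 0.00802139 ms; sum = 0.194688 ms.
End-to-end = 0.5708 ms.

0.5708 ms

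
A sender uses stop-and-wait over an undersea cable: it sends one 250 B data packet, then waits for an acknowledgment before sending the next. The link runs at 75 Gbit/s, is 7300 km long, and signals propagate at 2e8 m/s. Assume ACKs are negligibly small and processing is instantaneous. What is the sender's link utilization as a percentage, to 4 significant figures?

t_tx = L/R = 2000/75000000000 = 2.66667e-08 s.
t_prop = 7300000/200000000 = 0.0365 s; RTT = 0.073 s.
Cycle = t_tx + RTT = 0.073 s.
Utilization = t_tx / cycle = 2.66667e-08/0.073 = 0.00003653 %.

0.00003653 %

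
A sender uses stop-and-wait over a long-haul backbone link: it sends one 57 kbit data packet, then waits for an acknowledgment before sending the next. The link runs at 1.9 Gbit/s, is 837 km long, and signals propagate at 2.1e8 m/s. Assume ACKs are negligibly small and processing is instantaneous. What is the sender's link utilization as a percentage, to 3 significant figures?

t_tx = L/R = 57000/1900000000 = 3e-05 s.
t_prop = 837000/210000000 = 0.00398571 s; RTT = 0.00797143 s.
Cycle = t_tx + RTT = 0.00800143 s.
Utilization = t_tx / cycle = 3e-05/0.00800143 = 0.375 %.

0.375 %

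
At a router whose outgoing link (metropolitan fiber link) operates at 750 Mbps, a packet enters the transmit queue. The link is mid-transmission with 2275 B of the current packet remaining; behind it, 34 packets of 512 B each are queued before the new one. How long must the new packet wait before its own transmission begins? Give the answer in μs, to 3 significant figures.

210 μs

Each queued packet: L/R = 4096/750000000 = 5.46133 μs.
34 queued → 185.685 μs.
Plus remaining 18200 bits of current packet: 24.2667 μs.
Queuing delay = 210 μs.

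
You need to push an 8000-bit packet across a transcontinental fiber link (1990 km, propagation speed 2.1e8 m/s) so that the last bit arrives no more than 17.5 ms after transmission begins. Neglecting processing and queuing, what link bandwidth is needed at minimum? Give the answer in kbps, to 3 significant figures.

997 kbps

Propagation delay = 1990000 / 210000000 = 9.47619 ms.
Transmission budget = 17.5 − 9.47619 = 8.02381 ms.
R ≥ L / t_tx = 8000 bits / 0.00802381 s = 997 kbps.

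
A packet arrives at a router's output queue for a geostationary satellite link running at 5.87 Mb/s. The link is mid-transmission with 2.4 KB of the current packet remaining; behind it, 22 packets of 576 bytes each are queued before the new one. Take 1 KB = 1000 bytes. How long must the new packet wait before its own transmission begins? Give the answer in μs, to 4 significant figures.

Each queued packet: L/R = 4608/5870000 = 785.009 μs.
22 queued → 17270.2 μs.
Plus remaining 19200 bits of current packet: 3270.87 μs.
Queuing delay = 20540 μs.

20540 μs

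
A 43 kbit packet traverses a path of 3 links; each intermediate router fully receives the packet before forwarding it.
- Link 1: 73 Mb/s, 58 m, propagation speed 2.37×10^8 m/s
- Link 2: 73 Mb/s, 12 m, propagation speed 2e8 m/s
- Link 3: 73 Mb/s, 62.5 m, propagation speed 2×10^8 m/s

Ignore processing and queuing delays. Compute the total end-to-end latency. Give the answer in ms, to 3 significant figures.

1.77 ms

L = 43000 bits.
Transmission delay per hop = L/R = 43000/73000000 = 0.589041 ms; 3 hops → 1.76712 ms.
Propagation delays (d/s per hop): 0.000244726, 6e-05, 0.0003125 ms; sum = 0.000617226 ms.
End-to-end = 1.77 ms.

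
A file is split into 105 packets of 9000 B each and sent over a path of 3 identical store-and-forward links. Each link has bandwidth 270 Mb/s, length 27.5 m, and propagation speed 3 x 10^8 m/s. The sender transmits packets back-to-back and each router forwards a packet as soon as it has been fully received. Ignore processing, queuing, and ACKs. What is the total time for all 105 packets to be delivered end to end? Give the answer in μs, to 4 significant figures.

Per-hop transmission t_tx = L/R = 72000/270000000 = 266.667 μs.
Per-hop propagation t_prop = 27.5/300000000 = 0.0916667 μs.
Pipeline fill: first packet needs 3·t_tx to clear all hops; remaining 104 packets each add one t_tx.
Total = (3+105-1)·t_tx + 3·t_prop = 107·266.667 + 3·0.0916667 = 28530 μs.

28530 μs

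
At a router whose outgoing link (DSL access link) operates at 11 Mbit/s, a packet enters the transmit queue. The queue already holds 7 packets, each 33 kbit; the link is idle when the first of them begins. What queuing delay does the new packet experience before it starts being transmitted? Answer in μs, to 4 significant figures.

Each queued packet: L/R = 33000/11000000 = 3000 μs.
7 queued → 21000 μs.
Queuing delay = 21000 μs.

21000 μs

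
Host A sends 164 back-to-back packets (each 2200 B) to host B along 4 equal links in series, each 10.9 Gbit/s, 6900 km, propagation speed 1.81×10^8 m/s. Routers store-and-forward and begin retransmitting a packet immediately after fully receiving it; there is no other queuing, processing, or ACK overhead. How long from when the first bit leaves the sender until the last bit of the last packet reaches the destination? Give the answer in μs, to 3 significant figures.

153000 μs

Per-hop transmission t_tx = L/R = 17600/10900000000 = 1.61468 μs.
Per-hop propagation t_prop = 6900000/181000000 = 38121.5 μs.
Pipeline fill: first packet needs 4·t_tx to clear all hops; remaining 163 packets each add one t_tx.
Total = (4+164-1)·t_tx + 4·t_prop = 167·1.61468 + 4·38121.5 = 153000 μs.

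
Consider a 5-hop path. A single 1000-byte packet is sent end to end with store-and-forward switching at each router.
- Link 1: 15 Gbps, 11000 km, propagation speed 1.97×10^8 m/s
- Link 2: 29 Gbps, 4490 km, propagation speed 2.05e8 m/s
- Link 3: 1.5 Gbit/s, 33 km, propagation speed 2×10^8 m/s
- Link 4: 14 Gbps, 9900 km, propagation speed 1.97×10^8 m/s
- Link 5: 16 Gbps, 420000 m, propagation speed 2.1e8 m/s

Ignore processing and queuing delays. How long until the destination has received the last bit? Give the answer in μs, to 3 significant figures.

130000 μs

L = 1000 × 8 = 8000 bits.
Transmission delays (L/R per hop): 0.533333, 0.275862, 5.33333, 0.571429, 0.5 μs; sum = 7.21396 μs.
Propagation delays (d/s per hop): 55837.6, 21902.4, 165, 50253.8, 2000 μs; sum = 130159 μs.
End-to-end = 130000 μs.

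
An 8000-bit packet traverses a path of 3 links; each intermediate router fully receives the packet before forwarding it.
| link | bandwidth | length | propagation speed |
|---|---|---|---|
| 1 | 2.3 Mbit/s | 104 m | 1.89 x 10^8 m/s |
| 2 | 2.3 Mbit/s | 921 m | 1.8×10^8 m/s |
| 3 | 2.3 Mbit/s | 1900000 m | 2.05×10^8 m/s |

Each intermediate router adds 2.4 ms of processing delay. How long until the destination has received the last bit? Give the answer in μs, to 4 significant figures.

24510 μs

Transmission delay per hop = L/R = 8000/2300000 = 3478.26 μs; 3 hops → 10434.8 μs.
Propagation delays (d/s per hop): 0.550265, 5.11667, 9268.29 μs; sum = 9273.96 μs.
Processing at 2 router(s): 2 × 2.4 ms = 4800 μs.
End-to-end = 24510 μs.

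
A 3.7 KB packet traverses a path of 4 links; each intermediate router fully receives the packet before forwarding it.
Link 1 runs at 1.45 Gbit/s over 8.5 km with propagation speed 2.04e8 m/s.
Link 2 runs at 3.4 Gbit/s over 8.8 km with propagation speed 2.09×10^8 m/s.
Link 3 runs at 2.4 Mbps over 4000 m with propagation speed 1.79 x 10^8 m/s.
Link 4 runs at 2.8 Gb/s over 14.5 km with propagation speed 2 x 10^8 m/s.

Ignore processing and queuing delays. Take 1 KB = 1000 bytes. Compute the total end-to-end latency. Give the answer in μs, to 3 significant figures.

L = 29600 bits.
Transmission delays (L/R per hop): 20.4138, 8.70588, 12333.3, 10.5714 μs; sum = 12373 μs.
Propagation delays (d/s per hop): 41.6667, 42.1053, 22.3464, 72.5 μs; sum = 178.618 μs.
End-to-end = 12600 μs.

12600 μs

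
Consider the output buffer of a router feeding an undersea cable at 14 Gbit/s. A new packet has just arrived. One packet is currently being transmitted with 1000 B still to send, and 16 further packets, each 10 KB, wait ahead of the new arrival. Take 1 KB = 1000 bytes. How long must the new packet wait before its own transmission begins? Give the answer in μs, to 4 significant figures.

92.00 μs

Each queued packet: L/R = 80000/14000000000 = 5.71429 μs.
16 queued → 91.4286 μs.
Plus remaining 8000 bits of current packet: 0.571429 μs.
Queuing delay = 92.00 μs.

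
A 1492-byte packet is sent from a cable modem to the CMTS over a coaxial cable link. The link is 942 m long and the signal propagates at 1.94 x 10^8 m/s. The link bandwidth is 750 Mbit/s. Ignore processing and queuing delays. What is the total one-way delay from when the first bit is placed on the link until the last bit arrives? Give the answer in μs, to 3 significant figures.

L = 1492 × 8 = 11936 bits.
Transmission delay = L/R = 11936 / 750000000 = 15.9147 μs.
Propagation delay = d/s = 942 m / 194000000 m/s = 4.85567 μs.
Total = 20.8 μs.

20.8 μs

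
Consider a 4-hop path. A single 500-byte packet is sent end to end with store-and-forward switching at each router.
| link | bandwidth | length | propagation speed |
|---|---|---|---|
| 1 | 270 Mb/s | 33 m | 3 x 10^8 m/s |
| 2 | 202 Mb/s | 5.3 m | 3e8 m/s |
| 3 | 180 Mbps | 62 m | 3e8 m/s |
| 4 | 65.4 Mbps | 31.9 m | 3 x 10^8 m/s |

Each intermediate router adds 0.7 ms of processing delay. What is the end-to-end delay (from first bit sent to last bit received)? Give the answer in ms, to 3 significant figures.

2.22 ms

L = 500 × 8 = 4000 bits.
Transmission delays (L/R per hop): 0.0148148, 0.019802, 0.0222222, 0.0611621 ms; sum = 0.118001 ms.
Propagation delays (d/s per hop): 0.00011, 1.76667e-05, 0.000206667, 0.000106333 ms; sum = 0.000440667 ms.
Processing at 3 router(s): 3 × 0.7 ms = 2.1 ms.
End-to-end = 2.22 ms.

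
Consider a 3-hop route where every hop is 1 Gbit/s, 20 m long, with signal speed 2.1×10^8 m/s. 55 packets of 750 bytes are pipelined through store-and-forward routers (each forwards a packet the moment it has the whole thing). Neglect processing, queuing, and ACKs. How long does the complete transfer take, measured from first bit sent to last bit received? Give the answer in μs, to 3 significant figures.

Per-hop transmission t_tx = L/R = 6000/1000000000 = 6 μs.
Per-hop propagation t_prop = 20/210000000 = 0.0952381 μs.
Pipeline fill: first packet needs 3·t_tx to clear all hops; remaining 54 packets each add one t_tx.
Total = (3+55-1)·t_tx + 3·t_prop = 57·6 + 3·0.0952381 = 342 μs.

342 μs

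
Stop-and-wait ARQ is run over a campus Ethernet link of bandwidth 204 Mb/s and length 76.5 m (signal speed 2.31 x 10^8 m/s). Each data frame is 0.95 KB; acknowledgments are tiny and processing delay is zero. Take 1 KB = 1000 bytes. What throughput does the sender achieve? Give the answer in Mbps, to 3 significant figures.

200 Mbps

t_tx = L/R = 7600/204000000 = 3.72549e-05 s.
t_prop = 76.5/231000000 = 3.31169e-07 s; RTT = 6.62338e-07 s.
Cycle = t_tx + RTT = 3.79172e-05 s.
Throughput = L / cycle = 7600 / 3.79172e-05 = 200 Mbps.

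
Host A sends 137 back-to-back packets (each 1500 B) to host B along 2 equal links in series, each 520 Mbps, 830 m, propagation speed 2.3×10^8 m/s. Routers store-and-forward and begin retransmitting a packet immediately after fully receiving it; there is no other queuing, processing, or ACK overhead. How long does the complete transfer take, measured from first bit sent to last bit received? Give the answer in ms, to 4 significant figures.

3.192 ms

Per-hop transmission t_tx = L/R = 12000/520000000 = 0.0230769 ms.
Per-hop propagation t_prop = 830/2.3e+08 = 0.0036087 ms.
Pipeline fill: first packet needs 2·t_tx to clear all hops; remaining 136 packets each add one t_tx.
Total = (2+137-1)·t_tx + 2·t_prop = 138·0.0230769 + 2·0.0036087 = 3.192 ms.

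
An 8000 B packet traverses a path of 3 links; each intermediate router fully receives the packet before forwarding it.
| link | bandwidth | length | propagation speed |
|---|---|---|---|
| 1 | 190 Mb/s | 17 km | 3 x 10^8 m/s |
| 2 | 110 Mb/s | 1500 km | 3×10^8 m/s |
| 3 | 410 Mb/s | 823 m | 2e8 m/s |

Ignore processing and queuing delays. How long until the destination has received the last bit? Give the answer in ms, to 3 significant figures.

6.14 ms

L = 8000 × 8 = 64000 bits.
Transmission delays (L/R per hop): 0.336842, 0.581818, 0.156098 ms; sum = 1.07476 ms.
Propagation delays (d/s per hop): 0.0566667, 5, 0.004115 ms; sum = 5.06078 ms.
End-to-end = 6.14 ms.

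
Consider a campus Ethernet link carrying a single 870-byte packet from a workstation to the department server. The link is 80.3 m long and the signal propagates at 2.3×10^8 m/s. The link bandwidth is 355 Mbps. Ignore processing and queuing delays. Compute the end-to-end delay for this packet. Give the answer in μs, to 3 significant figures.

20.0 μs

L = 870 × 8 = 6960 bits.
Transmission delay = L/R = 6960 / 355000000 = 19.6056 μs.
Propagation delay = d/s = 80.3 m / 2.3e+08 m/s = 0.34913 μs.
Total = 20.0 μs.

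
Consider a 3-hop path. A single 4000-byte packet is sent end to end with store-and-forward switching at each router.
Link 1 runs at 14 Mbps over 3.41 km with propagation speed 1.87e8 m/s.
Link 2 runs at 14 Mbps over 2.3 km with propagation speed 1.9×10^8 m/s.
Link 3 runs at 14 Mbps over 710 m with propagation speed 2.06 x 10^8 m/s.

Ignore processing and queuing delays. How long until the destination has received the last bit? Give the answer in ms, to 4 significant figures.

L = 4000 × 8 = 32000 bits.
Transmission delay per hop = L/R = 32000/14000000 = 2.28571 ms; 3 hops → 6.85714 ms.
Propagation delays (d/s per hop): 0.0182353, 0.0121053, 0.0034466 ms; sum = 0.0337872 ms.
End-to-end = 6.891 ms.

6.891 ms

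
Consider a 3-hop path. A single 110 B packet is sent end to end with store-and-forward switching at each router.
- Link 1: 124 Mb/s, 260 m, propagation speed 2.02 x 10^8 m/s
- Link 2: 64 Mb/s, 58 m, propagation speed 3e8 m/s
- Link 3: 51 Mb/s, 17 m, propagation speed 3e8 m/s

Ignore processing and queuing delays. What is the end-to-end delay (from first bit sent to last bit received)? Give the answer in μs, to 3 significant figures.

L = 110 × 8 = 880 bits.
Transmission delays (L/R per hop): 7.09677, 13.75, 17.2549 μs; sum = 38.1017 μs.
Propagation delays (d/s per hop): 1.28713, 0.193333, 0.0566667 μs; sum = 1.53713 μs.
End-to-end = 39.6 μs.

39.6 μs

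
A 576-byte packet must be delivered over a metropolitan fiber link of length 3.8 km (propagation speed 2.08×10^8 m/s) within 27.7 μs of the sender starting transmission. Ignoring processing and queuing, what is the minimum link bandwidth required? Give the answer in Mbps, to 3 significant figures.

489 Mbps

L = 4608 bits.
Propagation delay = 3800 / 208000000 = 18.2692 μs.
Transmission budget = 27.7 − 18.2692 = 9.43077 μs.
R ≥ L / t_tx = 4608 bits / 9.43077e-06 s = 489 Mbps.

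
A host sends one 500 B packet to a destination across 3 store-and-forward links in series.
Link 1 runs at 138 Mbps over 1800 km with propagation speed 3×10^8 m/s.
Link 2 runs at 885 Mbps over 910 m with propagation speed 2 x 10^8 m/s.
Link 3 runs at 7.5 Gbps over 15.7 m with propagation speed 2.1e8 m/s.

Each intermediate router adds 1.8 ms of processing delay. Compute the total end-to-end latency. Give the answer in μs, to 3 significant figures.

9640 μs

L = 500 × 8 = 4000 bits.
Transmission delays (L/R per hop): 28.9855, 4.51977, 0.533333 μs; sum = 34.0386 μs.
Propagation delays (d/s per hop): 6000, 4.55, 0.0747619 μs; sum = 6004.62 μs.
Processing at 2 router(s): 2 × 1.8 ms = 3600 μs.
End-to-end = 9640 μs.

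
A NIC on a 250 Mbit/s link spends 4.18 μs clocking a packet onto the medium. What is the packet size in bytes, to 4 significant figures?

130.6 bytes

L = R × t_tx = 250000000 b/s × 4.18e-06 s = 1045 bits.
In bytes: 1045 / 8 = 130.6 bytes.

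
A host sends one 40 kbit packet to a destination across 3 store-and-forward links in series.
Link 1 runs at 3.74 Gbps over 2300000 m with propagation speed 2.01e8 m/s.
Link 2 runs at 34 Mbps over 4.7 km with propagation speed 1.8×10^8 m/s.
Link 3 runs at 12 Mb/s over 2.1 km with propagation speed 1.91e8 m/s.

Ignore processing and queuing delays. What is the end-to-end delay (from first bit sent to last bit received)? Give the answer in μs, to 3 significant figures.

L = 40000 bits.
Transmission delays (L/R per hop): 10.6952, 1176.47, 3333.33 μs; sum = 4520.5 μs.
Propagation delays (d/s per hop): 11442.8, 26.1111, 10.9948 μs; sum = 11479.9 μs.
End-to-end = 16000 μs.

16000 μs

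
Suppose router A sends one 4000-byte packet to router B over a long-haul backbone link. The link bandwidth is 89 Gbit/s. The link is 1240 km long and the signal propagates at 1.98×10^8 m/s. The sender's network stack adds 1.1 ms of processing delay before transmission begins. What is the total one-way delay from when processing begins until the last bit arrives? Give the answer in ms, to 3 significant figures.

L = 4000 × 8 = 32000 bits.
Transmission delay = L/R = 32000 / 89000000000 = 0.000359551 ms.
Propagation delay = d/s = 1240000 m / 198000000 m/s = 6.26263 ms.
Plus processing delay 1.1 ms = 1.1 ms.
Total = 7.36 ms.

7.36 ms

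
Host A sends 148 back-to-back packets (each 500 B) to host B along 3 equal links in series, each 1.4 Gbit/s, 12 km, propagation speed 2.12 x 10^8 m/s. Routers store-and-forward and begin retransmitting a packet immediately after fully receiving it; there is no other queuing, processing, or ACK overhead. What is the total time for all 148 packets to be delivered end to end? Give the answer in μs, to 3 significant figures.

Per-hop transmission t_tx = L/R = 4000/1400000000 = 2.85714 μs.
Per-hop propagation t_prop = 12000/212000000 = 56.6038 μs.
Pipeline fill: first packet needs 3·t_tx to clear all hops; remaining 147 packets each add one t_tx.
Total = (3+148-1)·t_tx + 3·t_prop = 150·2.85714 + 3·56.6038 = 598 μs.

598 μs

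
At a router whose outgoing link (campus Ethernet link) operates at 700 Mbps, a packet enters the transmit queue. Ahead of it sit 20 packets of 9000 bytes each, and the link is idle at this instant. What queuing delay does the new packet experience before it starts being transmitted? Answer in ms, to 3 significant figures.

Each queued packet: L/R = 72000/700000000 = 0.102857 ms.
20 queued → 2.05714 ms.
Queuing delay = 2.06 ms.

2.06 ms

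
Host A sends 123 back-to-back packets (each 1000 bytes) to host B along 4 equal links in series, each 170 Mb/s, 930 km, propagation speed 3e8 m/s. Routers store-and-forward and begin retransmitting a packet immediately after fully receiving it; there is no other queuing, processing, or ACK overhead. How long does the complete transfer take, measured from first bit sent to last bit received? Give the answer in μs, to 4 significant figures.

Per-hop transmission t_tx = L/R = 8000/170000000 = 47.0588 μs.
Per-hop propagation t_prop = 930000/300000000 = 3100 μs.
Pipeline fill: first packet needs 4·t_tx to clear all hops; remaining 122 packets each add one t_tx.
Total = (4+123-1)·t_tx + 4·t_prop = 126·47.0588 + 4·3100 = 18330 μs.

18330 μs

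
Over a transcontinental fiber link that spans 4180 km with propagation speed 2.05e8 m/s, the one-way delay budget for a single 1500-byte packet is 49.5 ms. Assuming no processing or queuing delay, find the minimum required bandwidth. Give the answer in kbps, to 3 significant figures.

L = 12000 bits.
Propagation delay = 4180000 / 2.05e+08 = 20.3902 ms.
Transmission budget = 49.5 − 20.3902 = 29.1098 ms.
R ≥ L / t_tx = 12000 bits / 0.0291098 s = 412 kbps.

412 kbps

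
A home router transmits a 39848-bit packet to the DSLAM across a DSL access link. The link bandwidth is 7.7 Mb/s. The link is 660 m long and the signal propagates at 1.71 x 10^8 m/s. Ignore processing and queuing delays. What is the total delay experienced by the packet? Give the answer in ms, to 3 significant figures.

Transmission delay = L/R = 39848 / 7700000 = 5.17506 ms.
Propagation delay = d/s = 660 m / 171000000 m/s = 0.00385965 ms.
Total = 5.18 ms.

5.18 ms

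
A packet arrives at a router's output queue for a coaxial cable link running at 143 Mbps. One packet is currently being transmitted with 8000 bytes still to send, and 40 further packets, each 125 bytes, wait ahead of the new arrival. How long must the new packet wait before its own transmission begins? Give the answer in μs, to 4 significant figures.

Each queued packet: L/R = 1000/143000000 = 6.99301 μs.
40 queued → 279.72 μs.
Plus remaining 64000 bits of current packet: 447.552 μs.
Queuing delay = 727.3 μs.

727.3 μs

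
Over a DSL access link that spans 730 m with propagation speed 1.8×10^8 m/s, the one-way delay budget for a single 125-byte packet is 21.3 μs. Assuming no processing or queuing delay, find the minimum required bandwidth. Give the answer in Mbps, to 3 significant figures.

58.0 Mbps

L = 1000 bits.
Propagation delay = 730 / 180000000 = 4.05556 μs.
Transmission budget = 21.3 − 4.05556 = 17.2444 μs.
R ≥ L / t_tx = 1000 bits / 1.72444e-05 s = 58.0 Mbps.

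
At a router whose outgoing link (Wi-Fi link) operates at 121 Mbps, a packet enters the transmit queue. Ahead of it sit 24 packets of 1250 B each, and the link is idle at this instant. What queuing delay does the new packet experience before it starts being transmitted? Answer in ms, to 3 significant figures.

1.98 ms

Each queued packet: L/R = 10000/121000000 = 0.0826446 ms.
24 queued → 1.98347 ms.
Queuing delay = 1.98 ms.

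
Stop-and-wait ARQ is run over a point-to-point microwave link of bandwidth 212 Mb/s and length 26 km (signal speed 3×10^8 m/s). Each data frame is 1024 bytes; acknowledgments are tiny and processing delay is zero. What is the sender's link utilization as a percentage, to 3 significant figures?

t_tx = L/R = 8192/212000000 = 3.86415e-05 s.
t_prop = 26000/300000000 = 8.66667e-05 s; RTT = 0.000173333 s.
Cycle = t_tx + RTT = 0.000211975 s.
Utilization = t_tx / cycle = 3.86415e-05/0.000211975 = 18.2 %.

18.2 %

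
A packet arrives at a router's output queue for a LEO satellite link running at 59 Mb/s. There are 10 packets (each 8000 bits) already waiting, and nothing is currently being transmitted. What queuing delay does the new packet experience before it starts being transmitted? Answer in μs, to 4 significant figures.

Each queued packet: L/R = 8000/59000000 = 135.593 μs.
10 queued → 1355.93 μs.
Queuing delay = 1356 μs.

1356 μs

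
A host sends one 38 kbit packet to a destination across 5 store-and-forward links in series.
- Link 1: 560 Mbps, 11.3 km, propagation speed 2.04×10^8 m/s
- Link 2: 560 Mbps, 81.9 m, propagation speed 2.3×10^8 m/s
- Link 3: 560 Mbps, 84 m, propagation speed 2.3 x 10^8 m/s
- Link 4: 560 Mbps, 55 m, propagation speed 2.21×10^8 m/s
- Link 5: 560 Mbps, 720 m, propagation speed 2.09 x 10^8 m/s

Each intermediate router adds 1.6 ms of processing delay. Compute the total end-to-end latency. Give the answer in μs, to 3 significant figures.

6800 μs

L = 38000 bits.
Transmission delay per hop = L/R = 38000/560000000 = 67.8571 μs; 5 hops → 339.286 μs.
Propagation delays (d/s per hop): 55.3922, 0.356087, 0.365217, 0.248869, 3.44498 μs; sum = 59.8073 μs.
Processing at 4 router(s): 4 × 1.6 ms = 6400 μs.
End-to-end = 6800 μs.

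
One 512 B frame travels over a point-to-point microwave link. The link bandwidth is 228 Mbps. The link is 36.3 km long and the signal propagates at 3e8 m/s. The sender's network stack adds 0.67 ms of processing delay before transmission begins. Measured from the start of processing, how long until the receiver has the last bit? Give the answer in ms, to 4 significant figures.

L = 512 × 8 = 4096 bits.
Transmission delay = L/R = 4096 / 228000000 = 0.0179649 ms.
Propagation delay = d/s = 36300 m / 300000000 m/s = 0.121 ms.
Plus processing delay 0.67 ms = 0.67 ms.
Total = 0.8090 ms.

0.8090 ms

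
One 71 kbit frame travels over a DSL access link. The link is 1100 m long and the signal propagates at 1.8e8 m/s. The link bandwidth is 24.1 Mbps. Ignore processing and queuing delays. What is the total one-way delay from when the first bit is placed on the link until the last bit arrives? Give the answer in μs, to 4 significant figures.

L = 71000 bits.
Transmission delay = L/R = 71000 / 24100000 = 2946.06 μs.
Propagation delay = d/s = 1100 m / 180000000 m/s = 6.11111 μs.
Total = 2952 μs.

2952 μs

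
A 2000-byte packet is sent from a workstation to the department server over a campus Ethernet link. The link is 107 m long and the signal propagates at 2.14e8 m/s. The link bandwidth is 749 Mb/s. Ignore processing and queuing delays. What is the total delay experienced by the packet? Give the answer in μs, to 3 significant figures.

21.9 μs

L = 2000 × 8 = 16000 bits.
Transmission delay = L/R = 16000 / 749000000 = 21.3618 μs.
Propagation delay = d/s = 107 m / 214000000 m/s = 0.5 μs.
Total = 21.9 μs.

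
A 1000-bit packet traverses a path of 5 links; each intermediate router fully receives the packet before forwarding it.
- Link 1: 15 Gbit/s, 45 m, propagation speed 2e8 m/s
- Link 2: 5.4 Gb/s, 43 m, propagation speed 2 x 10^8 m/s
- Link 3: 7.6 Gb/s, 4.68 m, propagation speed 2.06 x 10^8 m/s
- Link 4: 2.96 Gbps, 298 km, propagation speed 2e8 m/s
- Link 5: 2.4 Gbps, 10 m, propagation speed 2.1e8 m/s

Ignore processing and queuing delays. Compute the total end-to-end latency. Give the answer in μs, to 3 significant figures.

1490 μs

Transmission delays (L/R per hop): 0.0666667, 0.185185, 0.131579, 0.337838, 0.416667 μs; sum = 1.13794 μs.
Propagation delays (d/s per hop): 0.225, 0.215, 0.0227184, 1490, 0.047619 μs; sum = 1490.51 μs.
End-to-end = 1490 μs.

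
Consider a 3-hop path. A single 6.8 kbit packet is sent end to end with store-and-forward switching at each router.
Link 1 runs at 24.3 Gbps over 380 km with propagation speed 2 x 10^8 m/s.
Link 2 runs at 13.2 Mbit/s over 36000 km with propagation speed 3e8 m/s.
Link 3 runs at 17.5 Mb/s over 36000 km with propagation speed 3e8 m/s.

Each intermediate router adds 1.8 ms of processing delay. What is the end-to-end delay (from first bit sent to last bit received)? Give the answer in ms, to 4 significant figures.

246.4 ms

L = 6800 bits.
Transmission delays (L/R per hop): 0.000279835, 0.515152, 0.388571 ms; sum = 0.904003 ms.
Propagation delays (d/s per hop): 1.9, 120, 120 ms; sum = 241.9 ms.
Processing at 2 router(s): 2 × 1.8 ms = 3.6 ms.
End-to-end = 246.4 ms.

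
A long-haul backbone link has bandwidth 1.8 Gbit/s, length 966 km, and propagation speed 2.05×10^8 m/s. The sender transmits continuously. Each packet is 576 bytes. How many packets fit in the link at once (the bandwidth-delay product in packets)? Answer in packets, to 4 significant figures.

Propagation delay = 966000 / 2.05e+08 = 0.0047122 s.
BDP = R × t_prop = 1800000000 × 0.0047122 = 8481950 bits.
In packets of 4608 bits: 1841 packets.

1841 packets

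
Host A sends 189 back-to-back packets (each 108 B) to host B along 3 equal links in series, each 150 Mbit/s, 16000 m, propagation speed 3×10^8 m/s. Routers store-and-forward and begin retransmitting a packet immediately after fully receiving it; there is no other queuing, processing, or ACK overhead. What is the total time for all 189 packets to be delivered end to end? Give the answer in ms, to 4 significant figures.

1.260 ms

Per-hop transmission t_tx = L/R = 864/150000000 = 0.00576 ms.
Per-hop propagation t_prop = 16000/300000000 = 0.0533333 ms.
Pipeline fill: first packet needs 3·t_tx to clear all hops; remaining 188 packets each add one t_tx.
Total = (3+189-1)·t_tx + 3·t_prop = 191·0.00576 + 3·0.0533333 = 1.260 ms.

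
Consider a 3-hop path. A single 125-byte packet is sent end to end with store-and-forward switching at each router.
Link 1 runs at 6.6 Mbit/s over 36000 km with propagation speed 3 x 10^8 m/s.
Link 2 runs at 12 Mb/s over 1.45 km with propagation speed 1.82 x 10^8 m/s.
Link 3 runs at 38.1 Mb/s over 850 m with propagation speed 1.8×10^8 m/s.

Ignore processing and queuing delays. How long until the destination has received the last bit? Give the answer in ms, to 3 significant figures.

L = 125 × 8 = 1000 bits.
Transmission delays (L/R per hop): 0.151515, 0.0833333, 0.0262467 ms; sum = 0.261095 ms.
Propagation delays (d/s per hop): 120, 0.00796703, 0.00472222 ms; sum = 120.013 ms.
End-to-end = 120 ms.

120 ms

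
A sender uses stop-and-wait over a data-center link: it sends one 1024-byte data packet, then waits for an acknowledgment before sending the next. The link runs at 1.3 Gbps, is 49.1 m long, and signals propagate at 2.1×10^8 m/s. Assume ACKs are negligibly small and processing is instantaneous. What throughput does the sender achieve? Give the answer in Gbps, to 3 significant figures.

1.21 Gbps

t_tx = L/R = 8192/1300000000 = 6.30154e-06 s.
t_prop = 49.1/210000000 = 2.3381e-07 s; RTT = 4.67619e-07 s.
Cycle = t_tx + RTT = 6.76916e-06 s.
Throughput = L / cycle = 8192 / 6.76916e-06 = 1.21 Gbps.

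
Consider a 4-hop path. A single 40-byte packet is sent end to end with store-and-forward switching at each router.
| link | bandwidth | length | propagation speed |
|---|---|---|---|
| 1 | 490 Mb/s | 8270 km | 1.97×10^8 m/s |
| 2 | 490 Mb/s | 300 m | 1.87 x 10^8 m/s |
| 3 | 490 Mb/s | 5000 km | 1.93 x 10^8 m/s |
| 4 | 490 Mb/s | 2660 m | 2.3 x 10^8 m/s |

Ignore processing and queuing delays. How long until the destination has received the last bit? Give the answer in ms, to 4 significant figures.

L = 40 × 8 = 320 bits.
Transmission delay per hop = L/R = 320/490000000 = 0.000653061 ms; 4 hops → 0.00261224 ms.
Propagation delays (d/s per hop): 41.9797, 0.00160428, 25.9067, 0.0115652 ms; sum = 67.8996 ms.
End-to-end = 67.90 ms.

67.90 ms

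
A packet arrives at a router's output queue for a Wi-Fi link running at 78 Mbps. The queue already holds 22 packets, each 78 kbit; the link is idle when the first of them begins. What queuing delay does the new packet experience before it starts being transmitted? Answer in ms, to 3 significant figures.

Each queued packet: L/R = 78000/78000000 = 1 ms.
22 queued → 22 ms.
Queuing delay = 22.0 ms.

22.0 ms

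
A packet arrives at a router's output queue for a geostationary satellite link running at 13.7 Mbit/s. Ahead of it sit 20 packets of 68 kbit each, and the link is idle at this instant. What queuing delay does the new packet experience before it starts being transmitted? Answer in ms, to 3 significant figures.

Each queued packet: L/R = 68000/13700000 = 4.9635 ms.
20 queued → 99.2701 ms.
Queuing delay = 99.3 ms.

99.3 ms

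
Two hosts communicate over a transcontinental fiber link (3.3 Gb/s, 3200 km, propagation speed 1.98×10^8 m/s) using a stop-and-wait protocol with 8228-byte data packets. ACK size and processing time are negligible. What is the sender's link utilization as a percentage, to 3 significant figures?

0.0617 %

t_tx = L/R = 65824/3300000000 = 1.99467e-05 s.
t_prop = 3200000/198000000 = 0.0161616 s; RTT = 0.0323232 s.
Cycle = t_tx + RTT = 0.0323432 s.
Utilization = t_tx / cycle = 1.99467e-05/0.0323432 = 0.0617 %.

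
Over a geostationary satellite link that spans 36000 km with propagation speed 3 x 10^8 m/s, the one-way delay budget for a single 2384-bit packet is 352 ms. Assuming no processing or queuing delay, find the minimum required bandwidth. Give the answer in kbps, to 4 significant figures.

10.28 kbps

Propagation delay = 36000000 / 300000000 = 120 ms.
Transmission budget = 352 − 120 = 232 ms.
R ≥ L / t_tx = 2384 bits / 0.232 s = 10.28 kbps.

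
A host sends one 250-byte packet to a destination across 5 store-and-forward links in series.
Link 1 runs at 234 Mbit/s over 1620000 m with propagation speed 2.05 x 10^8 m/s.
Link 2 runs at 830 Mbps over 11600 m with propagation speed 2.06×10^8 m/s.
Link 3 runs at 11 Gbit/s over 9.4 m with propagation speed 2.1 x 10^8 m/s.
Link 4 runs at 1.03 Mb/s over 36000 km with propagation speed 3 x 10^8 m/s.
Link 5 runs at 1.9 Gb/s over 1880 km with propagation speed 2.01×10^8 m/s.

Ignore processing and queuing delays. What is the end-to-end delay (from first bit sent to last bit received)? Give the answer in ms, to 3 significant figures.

L = 250 × 8 = 2000 bits.
Transmission delays (L/R per hop): 0.00854701, 0.00240964, 0.000181818, 1.94175, 0.00105263 ms; sum = 1.95394 ms.
Propagation delays (d/s per hop): 7.90244, 0.0563107, 4.47619e-05, 120, 9.35323 ms; sum = 137.312 ms.
End-to-end = 139 ms.

139 ms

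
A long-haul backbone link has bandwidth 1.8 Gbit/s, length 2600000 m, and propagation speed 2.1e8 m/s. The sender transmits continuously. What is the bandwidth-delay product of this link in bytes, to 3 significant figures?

2790000 bytes

Propagation delay = 2600000 / 210000000 = 0.012381 s.
BDP = R × t_prop = 1800000000 × 0.012381 = 22285700 bits.
In bytes: 22285700/8 = 2790000 bytes.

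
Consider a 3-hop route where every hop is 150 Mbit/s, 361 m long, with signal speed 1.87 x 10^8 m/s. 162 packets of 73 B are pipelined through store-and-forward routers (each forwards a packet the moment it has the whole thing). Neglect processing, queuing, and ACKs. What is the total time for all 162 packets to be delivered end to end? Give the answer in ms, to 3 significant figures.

0.644 ms

Per-hop transmission t_tx = L/R = 584/150000000 = 0.00389333 ms.
Per-hop propagation t_prop = 361/187000000 = 0.00193048 ms.
Pipeline fill: first packet needs 3·t_tx to clear all hops; remaining 161 packets each add one t_tx.
Total = (3+162-1)·t_tx + 3·t_prop = 164·0.00389333 + 3·0.00193048 = 0.644 ms.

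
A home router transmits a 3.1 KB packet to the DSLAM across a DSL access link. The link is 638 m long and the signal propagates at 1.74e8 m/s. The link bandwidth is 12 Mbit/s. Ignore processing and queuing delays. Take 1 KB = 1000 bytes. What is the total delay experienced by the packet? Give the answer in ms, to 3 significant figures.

L = 24800 bits.
Transmission delay = L/R = 24800 / 12000000 = 2.06667 ms.
Propagation delay = d/s = 638 m / 174000000 m/s = 0.00366667 ms.
Total = 2.07 ms.

2.07 ms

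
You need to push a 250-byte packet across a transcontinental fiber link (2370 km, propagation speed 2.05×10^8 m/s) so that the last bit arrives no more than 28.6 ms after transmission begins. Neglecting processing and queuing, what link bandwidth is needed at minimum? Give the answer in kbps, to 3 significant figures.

L = 2000 bits.
Propagation delay = 2370000 / 2.05e+08 = 11.561 ms.
Transmission budget = 28.6 − 11.561 = 17.039 ms.
R ≥ L / t_tx = 2000 bits / 0.017039 s = 117 kbps.

117 kbps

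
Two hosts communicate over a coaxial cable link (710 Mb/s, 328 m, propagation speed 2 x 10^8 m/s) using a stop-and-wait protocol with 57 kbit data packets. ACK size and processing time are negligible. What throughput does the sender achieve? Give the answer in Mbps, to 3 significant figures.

682 Mbps

t_tx = L/R = 57000/710000000 = 8.02817e-05 s.
t_prop = 328/200000000 = 1.64e-06 s; RTT = 3.28e-06 s.
Cycle = t_tx + RTT = 8.35617e-05 s.
Throughput = L / cycle = 57000 / 8.35617e-05 = 682 Mbps.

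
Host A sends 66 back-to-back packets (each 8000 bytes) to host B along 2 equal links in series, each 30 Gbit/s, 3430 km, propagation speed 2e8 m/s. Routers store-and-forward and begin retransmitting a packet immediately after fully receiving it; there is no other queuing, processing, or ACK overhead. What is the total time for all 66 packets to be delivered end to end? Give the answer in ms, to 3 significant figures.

Per-hop transmission t_tx = L/R = 64000/30000000000 = 0.00213333 ms.
Per-hop propagation t_prop = 3430000/200000000 = 17.15 ms.
Pipeline fill: first packet needs 2·t_tx to clear all hops; remaining 65 packets each add one t_tx.
Total = (2+66-1)·t_tx + 2·t_prop = 67·0.00213333 + 2·17.15 = 34.4 ms.

34.4 ms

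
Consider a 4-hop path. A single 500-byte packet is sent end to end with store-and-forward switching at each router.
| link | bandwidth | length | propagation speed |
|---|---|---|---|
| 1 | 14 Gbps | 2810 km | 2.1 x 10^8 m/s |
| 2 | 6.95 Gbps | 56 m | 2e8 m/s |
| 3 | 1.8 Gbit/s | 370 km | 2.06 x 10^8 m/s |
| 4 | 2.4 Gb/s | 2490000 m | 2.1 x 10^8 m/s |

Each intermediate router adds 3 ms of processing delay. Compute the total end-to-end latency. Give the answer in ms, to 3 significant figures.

36.0 ms

L = 500 × 8 = 4000 bits.
Transmission delays (L/R per hop): 0.000285714, 0.00057554, 0.00222222, 0.00166667 ms; sum = 0.00475014 ms.
Propagation delays (d/s per hop): 13.381, 0.00028, 1.79612, 11.8571 ms; sum = 27.0345 ms.
Processing at 3 router(s): 3 × 3 ms = 9 ms.
End-to-end = 36.0 ms.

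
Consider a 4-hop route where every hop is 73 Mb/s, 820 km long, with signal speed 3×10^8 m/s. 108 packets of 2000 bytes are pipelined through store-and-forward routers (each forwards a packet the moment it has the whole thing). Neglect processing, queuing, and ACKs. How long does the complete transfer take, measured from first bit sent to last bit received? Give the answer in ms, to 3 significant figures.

Per-hop transmission t_tx = L/R = 16000/73000000 = 0.219178 ms.
Per-hop propagation t_prop = 820000/300000000 = 2.73333 ms.
Pipeline fill: first packet needs 4·t_tx to clear all hops; remaining 107 packets each add one t_tx.
Total = (4+108-1)·t_tx + 4·t_prop = 111·0.219178 + 4·2.73333 = 35.3 ms.

35.3 ms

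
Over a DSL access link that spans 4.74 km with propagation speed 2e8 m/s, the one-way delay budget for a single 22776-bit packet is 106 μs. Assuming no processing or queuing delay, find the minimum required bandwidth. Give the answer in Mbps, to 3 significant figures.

277 Mbps

Propagation delay = 4740 / 200000000 = 23.7 μs.
Transmission budget = 106 − 23.7 = 82.3 μs.
R ≥ L / t_tx = 22776 bits / 8.23e-05 s = 277 Mbps.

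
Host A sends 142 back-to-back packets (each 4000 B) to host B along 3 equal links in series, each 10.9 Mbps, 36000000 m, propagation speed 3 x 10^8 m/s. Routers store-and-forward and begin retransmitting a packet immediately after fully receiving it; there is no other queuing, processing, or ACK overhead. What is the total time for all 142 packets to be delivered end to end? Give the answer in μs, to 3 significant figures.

Per-hop transmission t_tx = L/R = 32000/10900000 = 2935.78 μs.
Per-hop propagation t_prop = 36000000/300000000 = 120000 μs.
Pipeline fill: first packet needs 3·t_tx to clear all hops; remaining 141 packets each add one t_tx.
Total = (3+142-1)·t_tx + 3·t_prop = 144·2935.78 + 3·120000 = 783000 μs.

783000 μs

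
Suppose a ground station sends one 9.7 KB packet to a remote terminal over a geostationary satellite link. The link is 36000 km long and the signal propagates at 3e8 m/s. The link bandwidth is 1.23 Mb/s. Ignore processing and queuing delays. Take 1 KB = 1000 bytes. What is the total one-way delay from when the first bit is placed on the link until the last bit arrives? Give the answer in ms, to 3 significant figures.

183 ms

L = 77600 bits.
Transmission delay = L/R = 77600 / 1230000 = 63.0894 ms.
Propagation delay = d/s = 36000000 m / 300000000 m/s = 120 ms.
Total = 183 ms.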